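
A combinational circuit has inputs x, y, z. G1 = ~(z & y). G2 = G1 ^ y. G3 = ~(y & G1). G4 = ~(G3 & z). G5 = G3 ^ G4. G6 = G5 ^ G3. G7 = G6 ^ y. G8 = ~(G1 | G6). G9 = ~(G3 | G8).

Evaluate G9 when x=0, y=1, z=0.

1

G1 = ~(0 & 1) = 1
G3 = ~(1 & 1) = 0
G4 = ~(0 & 0) = 1
G5 = 0 ^ 1 = 1
G6 = 1 ^ 0 = 1
G8 = ~(1 | 1) = 0
G9 = ~(0 | 0) = 1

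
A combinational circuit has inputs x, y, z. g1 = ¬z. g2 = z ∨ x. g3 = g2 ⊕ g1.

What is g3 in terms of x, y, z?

g1 = ¬z
g2 = z ∨ x
g3 = g2 ⊕ g1 = (z ∨ x) ⊕ ¬z

(z ∨ x) ⊕ ¬z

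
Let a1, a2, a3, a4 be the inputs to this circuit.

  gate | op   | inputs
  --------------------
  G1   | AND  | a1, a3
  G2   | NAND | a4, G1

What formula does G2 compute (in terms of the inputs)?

a4 NAND (a1 AND a3)

G1 = a1 AND a3
G2 = a4 NAND G1 = a4 NAND (a1 AND a3)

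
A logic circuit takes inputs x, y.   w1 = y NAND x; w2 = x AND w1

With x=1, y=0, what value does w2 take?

1

w1 = 0 NAND 1 = 1
w2 = 1 AND 1 = 1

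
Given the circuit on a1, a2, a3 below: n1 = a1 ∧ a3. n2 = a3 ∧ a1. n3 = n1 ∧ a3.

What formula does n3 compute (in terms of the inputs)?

n1 = a1 ∧ a3
n3 = n1 ∧ a3 = (a1 ∧ a3) ∧ a3

(a1 ∧ a3) ∧ a3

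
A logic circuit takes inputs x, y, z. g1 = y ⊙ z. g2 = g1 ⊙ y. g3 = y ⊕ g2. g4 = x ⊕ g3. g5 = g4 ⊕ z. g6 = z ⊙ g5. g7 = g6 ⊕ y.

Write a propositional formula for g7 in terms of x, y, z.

(z ⊙ ((x ⊕ (y ⊕ ((y ⊙ z) ⊙ y))) ⊕ z)) ⊕ y

g1 = y ⊙ z
g2 = g1 ⊙ y = (y ⊙ z) ⊙ y
g3 = y ⊕ g2 = y ⊕ ((y ⊙ z) ⊙ y)
g4 = x ⊕ g3 = x ⊕ (y ⊕ ((y ⊙ z) ⊙ y))
g5 = g4 ⊕ z = (x ⊕ (y ⊕ ((y ⊙ z) ⊙ y))) ⊕ z
g6 = z ⊙ g5 = z ⊙ ((x ⊕ (y ⊕ ((y ⊙ z) ⊙ y))) ⊕ z)
g7 = g6 ⊕ y = (z ⊙ ((x ⊕ (y ⊕ ((y ⊙ z) ⊙ y))) ⊕ z)) ⊕ y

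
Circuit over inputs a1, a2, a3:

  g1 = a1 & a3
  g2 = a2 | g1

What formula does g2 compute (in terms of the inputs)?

g1 = a1 & a3
g2 = a2 | g1 = a2 | (a1 & a3)

a2 | (a1 & a3)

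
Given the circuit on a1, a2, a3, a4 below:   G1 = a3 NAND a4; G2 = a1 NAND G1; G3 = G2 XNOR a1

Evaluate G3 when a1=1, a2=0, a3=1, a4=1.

1

G1 = 1 NAND 1 = 0
G2 = 1 NAND 0 = 1
G3 = 1 XNOR 1 = 1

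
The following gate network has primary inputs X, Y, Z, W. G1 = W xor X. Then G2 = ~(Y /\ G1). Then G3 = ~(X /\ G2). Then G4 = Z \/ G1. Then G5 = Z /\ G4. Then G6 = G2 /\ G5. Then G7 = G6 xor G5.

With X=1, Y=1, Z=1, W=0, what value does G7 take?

G1 = 0 xor 1 = 1
G2 = ~(1 /\ 1) = 0
G4 = 1 \/ 1 = 1
G5 = 1 /\ 1 = 1
G6 = 0 /\ 1 = 0
G7 = 0 xor 1 = 1

1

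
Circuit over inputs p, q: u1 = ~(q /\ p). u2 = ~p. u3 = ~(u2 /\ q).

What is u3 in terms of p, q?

u2 = ~p
u3 = ~(u2 /\ q) = ~(~p /\ q)

~(~p /\ q)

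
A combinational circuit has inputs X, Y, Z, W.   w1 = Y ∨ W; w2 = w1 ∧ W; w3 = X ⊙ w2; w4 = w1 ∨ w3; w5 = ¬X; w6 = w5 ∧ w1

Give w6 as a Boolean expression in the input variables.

¬X ∧ (Y ∨ W)

w1 = Y ∨ W
w5 = ¬X
w6 = w5 ∧ w1 = ¬X ∧ (Y ∨ W)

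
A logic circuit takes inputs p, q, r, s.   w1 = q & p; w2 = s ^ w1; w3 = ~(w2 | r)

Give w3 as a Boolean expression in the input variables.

w1 = q & p
w2 = s ^ w1 = s ^ (q & p)
w3 = ~(w2 | r) = ~((s ^ (q & p)) | r)

~((s ^ (q & p)) | r)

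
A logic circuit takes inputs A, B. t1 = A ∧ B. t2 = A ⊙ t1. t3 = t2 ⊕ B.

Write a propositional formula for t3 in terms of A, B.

(A ⊙ (A ∧ B)) ⊕ B

t1 = A ∧ B
t2 = A ⊙ t1 = A ⊙ (A ∧ B)
t3 = t2 ⊕ B = (A ⊙ (A ∧ B)) ⊕ B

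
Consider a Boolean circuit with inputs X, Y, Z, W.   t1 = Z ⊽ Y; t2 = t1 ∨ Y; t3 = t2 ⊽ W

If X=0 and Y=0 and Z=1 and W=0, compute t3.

1

t1 = 1 ⊽ 0 = 0
t2 = 0 ∨ 0 = 0
t3 = 0 ⊽ 0 = 1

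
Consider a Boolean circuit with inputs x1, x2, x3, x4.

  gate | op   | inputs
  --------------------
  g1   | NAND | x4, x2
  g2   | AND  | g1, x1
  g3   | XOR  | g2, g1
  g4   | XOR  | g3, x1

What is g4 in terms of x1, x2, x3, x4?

(((x4 NAND x2) AND x1) XOR (x4 NAND x2)) XOR x1

g1 = x4 NAND x2
g2 = g1 AND x1 = (x4 NAND x2) AND x1
g3 = g2 XOR g1 = ((x4 NAND x2) AND x1) XOR (x4 NAND x2)
g4 = g3 XOR x1 = (((x4 NAND x2) AND x1) XOR (x4 NAND x2)) XOR x1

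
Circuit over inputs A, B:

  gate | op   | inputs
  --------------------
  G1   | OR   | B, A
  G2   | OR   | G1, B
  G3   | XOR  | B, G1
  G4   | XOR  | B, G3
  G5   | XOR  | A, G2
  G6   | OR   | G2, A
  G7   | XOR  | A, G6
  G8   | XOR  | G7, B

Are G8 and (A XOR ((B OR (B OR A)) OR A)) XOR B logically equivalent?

G1 = B OR A
G2 = G1 OR B = (B OR A) OR B
G6 = G2 OR A = ((B OR A) OR B) OR A
G7 = A XOR G6 = A XOR (((B OR A) OR B) OR A)
G8 = G7 XOR B = (A XOR (((B OR A) OR B) OR A)) XOR B
At A=0, B=0: circuit gives 0, formula gives 0.
At A=1, B=1: circuit gives 1, formula gives 1.
Agrees on all 4 inputs.

Yes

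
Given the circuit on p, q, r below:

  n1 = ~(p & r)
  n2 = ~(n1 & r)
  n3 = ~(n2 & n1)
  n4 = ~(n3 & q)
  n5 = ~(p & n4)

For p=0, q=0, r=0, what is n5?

1

n1 = ~(0 & 0) = 1
n2 = ~(1 & 0) = 1
n3 = ~(1 & 1) = 0
n4 = ~(0 & 0) = 1
n5 = ~(0 & 1) = 1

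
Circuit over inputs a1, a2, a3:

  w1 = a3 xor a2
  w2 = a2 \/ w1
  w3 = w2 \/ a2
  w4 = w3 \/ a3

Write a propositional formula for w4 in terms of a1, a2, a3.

w1 = a3 xor a2
w2 = a2 \/ w1 = a2 \/ (a3 xor a2)
w3 = w2 \/ a2 = (a2 \/ (a3 xor a2)) \/ a2
w4 = w3 \/ a3 = ((a2 \/ (a3 xor a2)) \/ a2) \/ a3

((a2 \/ (a3 xor a2)) \/ a2) \/ a3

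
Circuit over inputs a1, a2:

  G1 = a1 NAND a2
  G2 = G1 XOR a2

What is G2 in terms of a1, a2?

G1 = a1 NAND a2
G2 = G1 XOR a2 = (a1 NAND a2) XOR a2

(a1 NAND a2) XOR a2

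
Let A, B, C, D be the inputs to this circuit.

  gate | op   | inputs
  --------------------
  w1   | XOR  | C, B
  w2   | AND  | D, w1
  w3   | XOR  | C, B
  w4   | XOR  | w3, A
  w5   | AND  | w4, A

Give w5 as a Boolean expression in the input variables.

w3 = C XOR B
w4 = w3 XOR A = (C XOR B) XOR A
w5 = w4 AND A = ((C XOR B) XOR A) AND A

((C XOR B) XOR A) AND A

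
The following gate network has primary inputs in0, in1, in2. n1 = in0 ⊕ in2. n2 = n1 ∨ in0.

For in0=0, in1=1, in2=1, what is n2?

1

n1 = 0 ⊕ 1 = 1
n2 = 1 ∨ 0 = 1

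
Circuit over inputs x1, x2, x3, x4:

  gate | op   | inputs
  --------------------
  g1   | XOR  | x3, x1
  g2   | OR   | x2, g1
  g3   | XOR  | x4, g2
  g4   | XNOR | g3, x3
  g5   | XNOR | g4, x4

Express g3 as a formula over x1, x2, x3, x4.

x4 XOR (x2 OR (x3 XOR x1))

g1 = x3 XOR x1
g2 = x2 OR g1 = x2 OR (x3 XOR x1)
g3 = x4 XOR g2 = x4 XOR (x2 OR (x3 XOR x1))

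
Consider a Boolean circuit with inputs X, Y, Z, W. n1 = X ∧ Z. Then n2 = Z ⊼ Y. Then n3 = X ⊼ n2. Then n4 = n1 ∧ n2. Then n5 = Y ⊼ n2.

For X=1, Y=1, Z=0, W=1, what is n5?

n2 = 0 ⊼ 1 = 1
n5 = 1 ⊼ 1 = 0

0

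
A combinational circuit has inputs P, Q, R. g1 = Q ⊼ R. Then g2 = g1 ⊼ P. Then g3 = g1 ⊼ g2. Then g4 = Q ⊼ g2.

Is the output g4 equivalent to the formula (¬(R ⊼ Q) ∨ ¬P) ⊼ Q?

g1 = Q ⊼ R
g2 = g1 ⊼ P = (Q ⊼ R) ⊼ P
g4 = Q ⊼ g2 = Q ⊼ ((Q ⊼ R) ⊼ P)
At P=0, Q=1, R=0: circuit gives 0, formula gives 0.
At P=0, Q=0, R=0: circuit gives 1, formula gives 1.
Agrees on all 8 inputs.

Yes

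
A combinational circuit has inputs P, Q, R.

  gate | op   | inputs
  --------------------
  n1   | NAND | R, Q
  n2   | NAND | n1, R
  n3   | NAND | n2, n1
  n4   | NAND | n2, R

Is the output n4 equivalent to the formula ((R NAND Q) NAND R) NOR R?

No

n1 = R NAND Q
n2 = n1 NAND R = (R NAND Q) NAND R
n4 = n2 NAND R = ((R NAND Q) NAND R) NAND R
At P=0, Q=0, R=0: circuit gives 1, formula gives 0.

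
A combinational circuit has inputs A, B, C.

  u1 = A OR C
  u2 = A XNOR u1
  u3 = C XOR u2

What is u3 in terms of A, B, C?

C XOR (A XNOR (A OR C))

u1 = A OR C
u2 = A XNOR u1 = A XNOR (A OR C)
u3 = C XOR u2 = C XOR (A XNOR (A OR C))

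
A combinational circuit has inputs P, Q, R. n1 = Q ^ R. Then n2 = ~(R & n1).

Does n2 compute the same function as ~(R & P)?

No

n1 = Q ^ R
n2 = ~(R & n1) = ~(R & (Q ^ R))
At P=0, Q=0, R=1: circuit gives 0, formula gives 1.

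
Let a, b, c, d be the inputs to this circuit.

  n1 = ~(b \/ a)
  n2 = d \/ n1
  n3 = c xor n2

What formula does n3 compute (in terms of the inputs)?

n1 = ~(b \/ a)
n2 = d \/ n1 = d \/ (~(b \/ a))
n3 = c xor n2 = c xor (d \/ (~(b \/ a)))

c xor (d \/ (~(b \/ a)))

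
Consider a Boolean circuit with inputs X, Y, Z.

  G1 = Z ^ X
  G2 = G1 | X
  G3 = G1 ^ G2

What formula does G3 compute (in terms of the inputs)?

(Z ^ X) ^ ((Z ^ X) | X)

G1 = Z ^ X
G2 = G1 | X = (Z ^ X) | X
G3 = G1 ^ G2 = (Z ^ X) ^ ((Z ^ X) | X)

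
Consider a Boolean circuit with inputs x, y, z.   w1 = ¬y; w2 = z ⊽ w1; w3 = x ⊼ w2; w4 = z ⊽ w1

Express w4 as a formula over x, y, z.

z ⊽ ¬y

w1 = ¬y
w4 = z ⊽ w1 = z ⊽ ¬y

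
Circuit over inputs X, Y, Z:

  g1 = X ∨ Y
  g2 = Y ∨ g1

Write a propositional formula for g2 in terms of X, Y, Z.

Y ∨ (X ∨ Y)

g1 = X ∨ Y
g2 = Y ∨ g1 = Y ∨ (X ∨ Y)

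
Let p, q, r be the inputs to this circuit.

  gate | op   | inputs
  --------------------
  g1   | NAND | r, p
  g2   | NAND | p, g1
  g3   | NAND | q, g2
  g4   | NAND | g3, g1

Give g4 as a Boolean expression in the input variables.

(q NAND (p NAND (r NAND p))) NAND (r NAND p)

g1 = r NAND p
g2 = p NAND g1 = p NAND (r NAND p)
g3 = q NAND g2 = q NAND (p NAND (r NAND p))
g4 = g3 NAND g1 = (q NAND (p NAND (r NAND p))) NAND (r NAND p)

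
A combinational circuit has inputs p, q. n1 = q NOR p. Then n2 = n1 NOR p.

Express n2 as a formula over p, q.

n1 = q NOR p
n2 = n1 NOR p = (q NOR p) NOR p

(q NOR p) NOR p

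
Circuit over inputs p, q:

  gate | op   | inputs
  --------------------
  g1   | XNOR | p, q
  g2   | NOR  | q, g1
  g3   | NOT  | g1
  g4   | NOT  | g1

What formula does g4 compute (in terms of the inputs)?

g1 = p XNOR q
g4 = NOT g1 = NOT (p XNOR q)

NOT (p XNOR q)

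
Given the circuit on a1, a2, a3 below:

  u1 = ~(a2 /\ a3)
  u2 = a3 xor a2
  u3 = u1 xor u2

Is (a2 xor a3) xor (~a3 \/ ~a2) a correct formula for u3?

u1 = ~(a2 /\ a3)
u2 = a3 xor a2
u3 = u1 xor u2 = (~(a2 /\ a3)) xor (a3 xor a2)
At a1=0, a2=0, a3=1: circuit gives 0, formula gives 0.
At a1=0, a2=0, a3=0: circuit gives 1, formula gives 1.
Agrees on all 8 inputs.

Yes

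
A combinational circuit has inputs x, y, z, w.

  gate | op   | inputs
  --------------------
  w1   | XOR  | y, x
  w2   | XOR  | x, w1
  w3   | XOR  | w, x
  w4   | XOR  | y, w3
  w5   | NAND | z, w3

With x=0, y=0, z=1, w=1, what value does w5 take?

w3 = 1 XOR 0 = 1
w5 = 1 NAND 1 = 0

0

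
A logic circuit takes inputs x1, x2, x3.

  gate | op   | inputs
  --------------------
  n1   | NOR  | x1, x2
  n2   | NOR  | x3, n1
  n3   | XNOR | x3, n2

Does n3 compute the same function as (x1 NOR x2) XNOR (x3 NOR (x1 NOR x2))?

n1 = x1 NOR x2
n2 = x3 NOR n1 = x3 NOR (x1 NOR x2)
n3 = x3 XNOR n2 = x3 XNOR (x3 NOR (x1 NOR x2))
At x1=0, x2=0, x3=0: circuit gives 1, formula gives 0.

No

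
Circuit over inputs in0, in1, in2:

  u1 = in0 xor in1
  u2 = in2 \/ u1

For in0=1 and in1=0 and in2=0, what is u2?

1

u1 = 1 xor 0 = 1
u2 = 0 \/ 1 = 1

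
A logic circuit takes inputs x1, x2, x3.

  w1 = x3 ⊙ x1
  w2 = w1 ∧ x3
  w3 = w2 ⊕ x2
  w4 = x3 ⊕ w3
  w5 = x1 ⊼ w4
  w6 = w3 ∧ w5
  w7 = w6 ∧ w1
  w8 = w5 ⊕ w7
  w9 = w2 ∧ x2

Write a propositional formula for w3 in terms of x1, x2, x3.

((x3 ⊙ x1) ∧ x3) ⊕ x2

w1 = x3 ⊙ x1
w2 = w1 ∧ x3 = (x3 ⊙ x1) ∧ x3
w3 = w2 ⊕ x2 = ((x3 ⊙ x1) ∧ x3) ⊕ x2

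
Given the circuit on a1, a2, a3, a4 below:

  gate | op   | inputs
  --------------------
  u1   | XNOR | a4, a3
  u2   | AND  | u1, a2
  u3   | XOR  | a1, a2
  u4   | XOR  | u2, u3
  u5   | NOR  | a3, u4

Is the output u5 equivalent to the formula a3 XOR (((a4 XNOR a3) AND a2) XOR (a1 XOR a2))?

No

u1 = a4 XNOR a3
u2 = u1 AND a2 = (a4 XNOR a3) AND a2
u3 = a1 XOR a2
u4 = u2 XOR u3 = ((a4 XNOR a3) AND a2) XOR (a1 XOR a2)
u5 = a3 NOR u4 = a3 NOR (((a4 XNOR a3) AND a2) XOR (a1 XOR a2))
At a1=0, a2=0, a3=0, a4=0: circuit gives 1, formula gives 0.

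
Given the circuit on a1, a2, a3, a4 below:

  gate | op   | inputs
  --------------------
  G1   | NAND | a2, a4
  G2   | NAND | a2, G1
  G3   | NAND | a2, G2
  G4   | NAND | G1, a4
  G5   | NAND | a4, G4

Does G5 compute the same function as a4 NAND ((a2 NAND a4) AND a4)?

G1 = a2 NAND a4
G4 = G1 NAND a4 = (a2 NAND a4) NAND a4
G5 = a4 NAND G4 = a4 NAND ((a2 NAND a4) NAND a4)
At a1=0, a2=0, a3=0, a4=1: circuit gives 1, formula gives 0.

No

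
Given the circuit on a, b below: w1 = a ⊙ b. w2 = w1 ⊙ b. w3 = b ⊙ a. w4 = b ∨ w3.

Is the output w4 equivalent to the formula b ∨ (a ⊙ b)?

Yes

w3 = b ⊙ a
w4 = b ∨ w3 = b ∨ (b ⊙ a)
At a=1, b=0: circuit gives 0, formula gives 0.
At a=0, b=0: circuit gives 1, formula gives 1.
Agrees on all 4 inputs.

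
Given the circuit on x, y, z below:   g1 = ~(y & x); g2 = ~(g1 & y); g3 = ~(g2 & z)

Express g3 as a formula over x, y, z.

g1 = ~(y & x)
g2 = ~(g1 & y) = ~((~(y & x)) & y)
g3 = ~(g2 & z) = ~((~((~(y & x)) & y)) & z)

~((~((~(y & x)) & y)) & z)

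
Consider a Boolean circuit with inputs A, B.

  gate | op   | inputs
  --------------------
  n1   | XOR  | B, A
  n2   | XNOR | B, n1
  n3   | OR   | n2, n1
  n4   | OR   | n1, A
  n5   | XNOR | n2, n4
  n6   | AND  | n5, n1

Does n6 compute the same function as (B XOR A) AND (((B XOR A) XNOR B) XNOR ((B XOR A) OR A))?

Yes

n1 = B XOR A
n2 = B XNOR n1 = B XNOR (B XOR A)
n4 = n1 OR A = (B XOR A) OR A
n5 = n2 XNOR n4 = (B XNOR (B XOR A)) XNOR ((B XOR A) OR A)
n6 = n5 AND n1 = ((B XNOR (B XOR A)) XNOR ((B XOR A) OR A)) AND (B XOR A)
At A=0, B=0: circuit gives 0, formula gives 0.
At A=0, B=1: circuit gives 1, formula gives 1.
Agrees on all 4 inputs.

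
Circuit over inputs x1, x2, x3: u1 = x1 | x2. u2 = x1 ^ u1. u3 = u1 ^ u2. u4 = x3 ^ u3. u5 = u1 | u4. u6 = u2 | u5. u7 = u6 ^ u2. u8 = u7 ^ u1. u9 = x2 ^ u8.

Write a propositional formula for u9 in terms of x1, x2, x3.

u1 = x1 | x2
u2 = x1 ^ u1 = x1 ^ (x1 | x2)
u3 = u1 ^ u2 = (x1 | x2) ^ (x1 ^ (x1 | x2))
u4 = x3 ^ u3 = x3 ^ ((x1 | x2) ^ (x1 ^ (x1 | x2)))
u5 = u1 | u4 = (x1 | x2) | (x3 ^ ((x1 | x2) ^ (x1 ^ (x1 | x2))))
u6 = u2 | u5 = (x1 ^ (x1 | x2)) | ((x1 | x2) | (x3 ^ ((x1 | x2) ^ (x1 ^ (x1 | x2)))))
u7 = u6 ^ u2 = ((x1 ^ (x1 | x2)) | ((x1 | x2) | (x3 ^ ((x1 | x2) ^ (x1 ^ (x1 | x2)))))) ^ (x1 ^ (x1 | x2))
u8 = u7 ^ u1 = (((x1 ^ (x1 | x2)) | ((x1 | x2) | (x3 ^ ((x1 | x2) ^ (x1 ^ (x1 | x2)))))) ^ (x1 ^ (x1 | x2))) ^ (x1 | x2)
u9 = x2 ^ u8 = x2 ^ ((((x1 ^ (x1 | x2)) | ((x1 | x2) | (x3 ^ ((x1 | x2) ^ (x1 ^ (x1 | x2)))))) ^ (x1 ^ (x1 | x2))) ^ (x1 | x2))

x2 ^ ((((x1 ^ (x1 | x2)) | ((x1 | x2) | (x3 ^ ((x1 | x2) ^ (x1 ^ (x1 | x2)))))) ^ (x1 ^ (x1 | x2))) ^ (x1 | x2))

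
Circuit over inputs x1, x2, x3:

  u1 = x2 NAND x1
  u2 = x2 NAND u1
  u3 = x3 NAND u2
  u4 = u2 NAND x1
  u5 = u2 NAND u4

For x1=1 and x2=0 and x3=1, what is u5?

u1 = 0 NAND 1 = 1
u2 = 0 NAND 1 = 1
u4 = 1 NAND 1 = 0
u5 = 1 NAND 0 = 1

1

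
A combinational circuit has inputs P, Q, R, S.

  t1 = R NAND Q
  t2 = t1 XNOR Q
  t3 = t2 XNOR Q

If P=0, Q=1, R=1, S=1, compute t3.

0

t1 = 1 NAND 1 = 0
t2 = 0 XNOR 1 = 0
t3 = 0 XNOR 1 = 0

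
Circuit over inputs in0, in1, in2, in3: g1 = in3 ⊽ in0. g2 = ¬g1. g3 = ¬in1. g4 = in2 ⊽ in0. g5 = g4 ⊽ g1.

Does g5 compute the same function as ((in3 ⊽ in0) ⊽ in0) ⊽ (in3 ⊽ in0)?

g1 = in3 ⊽ in0
g4 = in2 ⊽ in0
g5 = g4 ⊽ g1 = (in2 ⊽ in0) ⊽ (in3 ⊽ in0)
At in0=0, in1=0, in2=1, in3=1: circuit gives 1, formula gives 0.

No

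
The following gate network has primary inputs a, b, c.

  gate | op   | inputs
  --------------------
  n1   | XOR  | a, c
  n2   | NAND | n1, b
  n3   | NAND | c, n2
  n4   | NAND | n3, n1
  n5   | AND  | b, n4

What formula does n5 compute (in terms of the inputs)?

b AND ((c NAND ((a XOR c) NAND b)) NAND (a XOR c))

n1 = a XOR c
n2 = n1 NAND b = (a XOR c) NAND b
n3 = c NAND n2 = c NAND ((a XOR c) NAND b)
n4 = n3 NAND n1 = (c NAND ((a XOR c) NAND b)) NAND (a XOR c)
n5 = b AND n4 = b AND ((c NAND ((a XOR c) NAND b)) NAND (a XOR c))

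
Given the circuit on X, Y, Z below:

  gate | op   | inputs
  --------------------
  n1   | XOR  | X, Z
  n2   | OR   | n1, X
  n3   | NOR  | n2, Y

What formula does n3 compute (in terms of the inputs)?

((X XOR Z) OR X) NOR Y

n1 = X XOR Z
n2 = n1 OR X = (X XOR Z) OR X
n3 = n2 NOR Y = ((X XOR Z) OR X) NOR Y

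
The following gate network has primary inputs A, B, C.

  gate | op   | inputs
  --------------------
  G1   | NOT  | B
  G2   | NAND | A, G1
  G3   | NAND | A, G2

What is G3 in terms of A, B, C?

A NAND (A NAND NOT B)

G1 = NOT B
G2 = A NAND G1 = A NAND NOT B
G3 = A NAND G2 = A NAND (A NAND NOT B)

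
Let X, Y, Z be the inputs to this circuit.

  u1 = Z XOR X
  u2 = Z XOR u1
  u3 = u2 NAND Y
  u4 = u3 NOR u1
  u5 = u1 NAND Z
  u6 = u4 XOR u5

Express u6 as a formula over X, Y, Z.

u1 = Z XOR X
u2 = Z XOR u1 = Z XOR (Z XOR X)
u3 = u2 NAND Y = (Z XOR (Z XOR X)) NAND Y
u4 = u3 NOR u1 = ((Z XOR (Z XOR X)) NAND Y) NOR (Z XOR X)
u5 = u1 NAND Z = (Z XOR X) NAND Z
u6 = u4 XOR u5 = (((Z XOR (Z XOR X)) NAND Y) NOR (Z XOR X)) XOR ((Z XOR X) NAND Z)

(((Z XOR (Z XOR X)) NAND Y) NOR (Z XOR X)) XOR ((Z XOR X) NAND Z)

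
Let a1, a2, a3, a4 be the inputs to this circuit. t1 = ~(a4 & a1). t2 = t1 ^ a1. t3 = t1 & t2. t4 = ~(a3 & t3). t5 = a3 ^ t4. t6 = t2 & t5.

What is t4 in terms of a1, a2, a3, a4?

~(a3 & ((~(a4 & a1)) & ((~(a4 & a1)) ^ a1)))

t1 = ~(a4 & a1)
t2 = t1 ^ a1 = (~(a4 & a1)) ^ a1
t3 = t1 & t2 = (~(a4 & a1)) & ((~(a4 & a1)) ^ a1)
t4 = ~(a3 & t3) = ~(a3 & ((~(a4 & a1)) & ((~(a4 & a1)) ^ a1)))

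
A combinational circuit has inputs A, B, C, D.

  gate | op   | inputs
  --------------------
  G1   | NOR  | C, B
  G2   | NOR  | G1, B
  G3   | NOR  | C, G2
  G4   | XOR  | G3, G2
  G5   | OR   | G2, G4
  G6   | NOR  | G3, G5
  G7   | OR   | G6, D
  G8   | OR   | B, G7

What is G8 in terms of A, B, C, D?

B OR (((C NOR ((C NOR B) NOR B)) NOR (((C NOR B) NOR B) OR ((C NOR ((C NOR B) NOR B)) XOR ((C NOR B) NOR B)))) OR D)

G1 = C NOR B
G2 = G1 NOR B = (C NOR B) NOR B
G3 = C NOR G2 = C NOR ((C NOR B) NOR B)
G4 = G3 XOR G2 = (C NOR ((C NOR B) NOR B)) XOR ((C NOR B) NOR B)
G5 = G2 OR G4 = ((C NOR B) NOR B) OR ((C NOR ((C NOR B) NOR B)) XOR ((C NOR B) NOR B))
G6 = G3 NOR G5 = (C NOR ((C NOR B) NOR B)) NOR (((C NOR B) NOR B) OR ((C NOR ((C NOR B) NOR B)) XOR ((C NOR B) NOR B)))
G7 = G6 OR D = ((C NOR ((C NOR B) NOR B)) NOR (((C NOR B) NOR B) OR ((C NOR ((C NOR B) NOR B)) XOR ((C NOR B) NOR B)))) OR D
G8 = B OR G7 = B OR (((C NOR ((C NOR B) NOR B)) NOR (((C NOR B) NOR B) OR ((C NOR ((C NOR B) NOR B)) XOR ((C NOR B) NOR B)))) OR D)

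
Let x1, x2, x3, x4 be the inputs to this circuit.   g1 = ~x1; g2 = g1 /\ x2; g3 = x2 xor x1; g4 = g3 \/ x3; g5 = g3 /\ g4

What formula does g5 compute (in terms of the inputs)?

g3 = x2 xor x1
g4 = g3 \/ x3 = (x2 xor x1) \/ x3
g5 = g3 /\ g4 = (x2 xor x1) /\ ((x2 xor x1) \/ x3)

(x2 xor x1) /\ ((x2 xor x1) \/ x3)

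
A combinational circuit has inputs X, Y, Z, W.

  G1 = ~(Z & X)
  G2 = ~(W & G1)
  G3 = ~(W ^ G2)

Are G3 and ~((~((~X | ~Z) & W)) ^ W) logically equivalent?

Yes

G1 = ~(Z & X)
G2 = ~(W & G1) = ~(W & (~(Z & X)))
G3 = ~(W ^ G2) = ~(W ^ (~(W & (~(Z & X)))))
At X=0, Y=0, Z=0, W=0: circuit gives 0, formula gives 0.
At X=1, Y=0, Z=1, W=1: circuit gives 1, formula gives 1.
Agrees on all 16 inputs.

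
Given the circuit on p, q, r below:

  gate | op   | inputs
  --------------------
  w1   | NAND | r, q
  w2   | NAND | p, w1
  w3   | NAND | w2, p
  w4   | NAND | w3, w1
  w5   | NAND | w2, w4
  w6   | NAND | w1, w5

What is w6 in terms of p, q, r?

w1 = r NAND q
w2 = p NAND w1 = p NAND (r NAND q)
w3 = w2 NAND p = (p NAND (r NAND q)) NAND p
w4 = w3 NAND w1 = ((p NAND (r NAND q)) NAND p) NAND (r NAND q)
w5 = w2 NAND w4 = (p NAND (r NAND q)) NAND (((p NAND (r NAND q)) NAND p) NAND (r NAND q))
w6 = w1 NAND w5 = (r NAND q) NAND ((p NAND (r NAND q)) NAND (((p NAND (r NAND q)) NAND p) NAND (r NAND q)))

(r NAND q) NAND ((p NAND (r NAND q)) NAND (((p NAND (r NAND q)) NAND p) NAND (r NAND q)))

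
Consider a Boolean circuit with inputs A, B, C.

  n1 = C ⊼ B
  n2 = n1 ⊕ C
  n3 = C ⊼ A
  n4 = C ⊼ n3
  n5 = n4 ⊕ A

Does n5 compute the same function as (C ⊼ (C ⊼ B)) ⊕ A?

No

n3 = C ⊼ A
n4 = C ⊼ n3 = C ⊼ (C ⊼ A)
n5 = n4 ⊕ A = (C ⊼ (C ⊼ A)) ⊕ A
At A=0, B=1, C=1: circuit gives 0, formula gives 1.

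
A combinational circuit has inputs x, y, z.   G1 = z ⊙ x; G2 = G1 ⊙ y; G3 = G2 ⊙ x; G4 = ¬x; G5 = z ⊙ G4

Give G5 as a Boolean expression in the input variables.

z ⊙ ¬x

G4 = ¬x
G5 = z ⊙ G4 = z ⊙ ¬x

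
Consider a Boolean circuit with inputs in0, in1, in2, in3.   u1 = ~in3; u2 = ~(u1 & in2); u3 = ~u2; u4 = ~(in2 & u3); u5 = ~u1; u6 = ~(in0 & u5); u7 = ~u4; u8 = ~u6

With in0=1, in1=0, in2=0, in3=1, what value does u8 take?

u1 = ~1 = 0
u5 = ~0 = 1
u6 = ~(1 & 1) = 0
u8 = ~0 = 1

1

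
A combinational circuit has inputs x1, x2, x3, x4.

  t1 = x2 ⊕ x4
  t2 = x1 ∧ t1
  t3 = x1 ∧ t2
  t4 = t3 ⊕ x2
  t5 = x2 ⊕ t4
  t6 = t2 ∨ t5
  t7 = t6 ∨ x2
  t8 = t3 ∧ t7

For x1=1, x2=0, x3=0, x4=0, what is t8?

t1 = 0 ⊕ 0 = 0
t2 = 1 ∧ 0 = 0
t3 = 1 ∧ 0 = 0
t4 = 0 ⊕ 0 = 0
t5 = 0 ⊕ 0 = 0
t6 = 0 ∨ 0 = 0
t7 = 0 ∨ 0 = 0
t8 = 0 ∧ 0 = 0

0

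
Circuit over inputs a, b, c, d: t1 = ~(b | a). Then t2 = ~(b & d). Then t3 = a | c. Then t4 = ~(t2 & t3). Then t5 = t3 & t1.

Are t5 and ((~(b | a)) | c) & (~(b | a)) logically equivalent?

No

t1 = ~(b | a)
t3 = a | c
t5 = t3 & t1 = (a | c) & (~(b | a))
At a=0, b=0, c=0, d=0: circuit gives 0, formula gives 1.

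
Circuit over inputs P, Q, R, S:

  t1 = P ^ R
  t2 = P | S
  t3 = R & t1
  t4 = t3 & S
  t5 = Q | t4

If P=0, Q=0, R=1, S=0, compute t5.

0

t1 = 0 ^ 1 = 1
t3 = 1 & 1 = 1
t4 = 1 & 0 = 0
t5 = 0 | 0 = 0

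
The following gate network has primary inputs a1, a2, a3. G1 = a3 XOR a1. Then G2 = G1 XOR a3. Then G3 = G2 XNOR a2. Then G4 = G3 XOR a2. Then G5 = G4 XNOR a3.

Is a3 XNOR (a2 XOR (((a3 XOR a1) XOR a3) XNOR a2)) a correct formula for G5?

G1 = a3 XOR a1
G2 = G1 XOR a3 = (a3 XOR a1) XOR a3
G3 = G2 XNOR a2 = ((a3 XOR a1) XOR a3) XNOR a2
G4 = G3 XOR a2 = (((a3 XOR a1) XOR a3) XNOR a2) XOR a2
G5 = G4 XNOR a3 = ((((a3 XOR a1) XOR a3) XNOR a2) XOR a2) XNOR a3
At a1=0, a2=0, a3=0: circuit gives 0, formula gives 0.
At a1=0, a2=0, a3=1: circuit gives 1, formula gives 1.
Agrees on all 8 inputs.

Yes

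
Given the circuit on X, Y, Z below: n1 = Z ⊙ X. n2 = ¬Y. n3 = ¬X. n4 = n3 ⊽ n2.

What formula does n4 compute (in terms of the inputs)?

¬X ⊽ ¬Y

n2 = ¬Y
n3 = ¬X
n4 = n3 ⊽ n2 = ¬X ⊽ ¬Y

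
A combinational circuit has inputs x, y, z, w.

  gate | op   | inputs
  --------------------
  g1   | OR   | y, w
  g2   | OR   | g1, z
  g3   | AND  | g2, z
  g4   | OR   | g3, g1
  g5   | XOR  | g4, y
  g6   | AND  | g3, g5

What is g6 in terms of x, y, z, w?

(((y OR w) OR z) AND z) AND (((((y OR w) OR z) AND z) OR (y OR w)) XOR y)

g1 = y OR w
g2 = g1 OR z = (y OR w) OR z
g3 = g2 AND z = ((y OR w) OR z) AND z
g4 = g3 OR g1 = (((y OR w) OR z) AND z) OR (y OR w)
g5 = g4 XOR y = ((((y OR w) OR z) AND z) OR (y OR w)) XOR y
g6 = g3 AND g5 = (((y OR w) OR z) AND z) AND (((((y OR w) OR z) AND z) OR (y OR w)) XOR y)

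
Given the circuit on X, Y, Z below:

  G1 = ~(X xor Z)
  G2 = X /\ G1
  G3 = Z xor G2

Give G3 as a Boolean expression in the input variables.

G1 = ~(X xor Z)
G2 = X /\ G1 = X /\ (~(X xor Z))
G3 = Z xor G2 = Z xor (X /\ (~(X xor Z)))

Z xor (X /\ (~(X xor Z)))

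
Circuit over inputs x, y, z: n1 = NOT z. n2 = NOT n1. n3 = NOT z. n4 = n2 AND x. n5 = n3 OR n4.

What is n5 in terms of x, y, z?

n1 = NOT z
n2 = NOT n1 = NOT NOT z
n3 = NOT z
n4 = n2 AND x = NOT NOT z AND x
n5 = n3 OR n4 = NOT z OR (NOT NOT z AND x)

NOT z OR (NOT NOT z AND x)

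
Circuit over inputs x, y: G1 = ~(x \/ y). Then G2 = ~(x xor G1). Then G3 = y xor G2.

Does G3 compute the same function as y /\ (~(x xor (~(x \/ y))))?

G1 = ~(x \/ y)
G2 = ~(x xor G1) = ~(x xor (~(x \/ y)))
G3 = y xor G2 = y xor (~(x xor (~(x \/ y))))
At x=0, y=1: circuit gives 0, formula gives 1.

No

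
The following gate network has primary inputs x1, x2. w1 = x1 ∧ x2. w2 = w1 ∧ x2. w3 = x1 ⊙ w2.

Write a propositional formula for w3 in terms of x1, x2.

x1 ⊙ ((x1 ∧ x2) ∧ x2)

w1 = x1 ∧ x2
w2 = w1 ∧ x2 = (x1 ∧ x2) ∧ x2
w3 = x1 ⊙ w2 = x1 ⊙ ((x1 ∧ x2) ∧ x2)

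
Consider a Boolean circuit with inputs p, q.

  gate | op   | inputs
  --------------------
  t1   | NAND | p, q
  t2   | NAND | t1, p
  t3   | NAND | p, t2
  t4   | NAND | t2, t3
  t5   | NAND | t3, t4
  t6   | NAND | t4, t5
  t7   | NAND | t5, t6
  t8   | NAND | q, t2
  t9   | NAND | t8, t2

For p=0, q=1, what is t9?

1

t1 = 0 NAND 1 = 1
t2 = 1 NAND 0 = 1
t8 = 1 NAND 1 = 0
t9 = 0 NAND 1 = 1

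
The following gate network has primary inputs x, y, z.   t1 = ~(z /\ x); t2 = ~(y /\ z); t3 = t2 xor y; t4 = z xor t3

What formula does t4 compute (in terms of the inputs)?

t2 = ~(y /\ z)
t3 = t2 xor y = (~(y /\ z)) xor y
t4 = z xor t3 = z xor ((~(y /\ z)) xor y)

z xor ((~(y /\ z)) xor y)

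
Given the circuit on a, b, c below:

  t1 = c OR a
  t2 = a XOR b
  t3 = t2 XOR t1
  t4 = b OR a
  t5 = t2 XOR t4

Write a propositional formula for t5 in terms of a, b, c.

t2 = a XOR b
t4 = b OR a
t5 = t2 XOR t4 = (a XOR b) XOR (b OR a)

(a XOR b) XOR (b OR a)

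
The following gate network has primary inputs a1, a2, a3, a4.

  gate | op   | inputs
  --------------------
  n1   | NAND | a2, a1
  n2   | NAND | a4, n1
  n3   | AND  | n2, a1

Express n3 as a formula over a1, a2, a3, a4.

(a4 NAND (a2 NAND a1)) AND a1

n1 = a2 NAND a1
n2 = a4 NAND n1 = a4 NAND (a2 NAND a1)
n3 = n2 AND a1 = (a4 NAND (a2 NAND a1)) AND a1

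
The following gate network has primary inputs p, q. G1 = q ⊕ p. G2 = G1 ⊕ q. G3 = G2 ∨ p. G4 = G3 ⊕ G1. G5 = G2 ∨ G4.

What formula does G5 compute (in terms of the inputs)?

((q ⊕ p) ⊕ q) ∨ ((((q ⊕ p) ⊕ q) ∨ p) ⊕ (q ⊕ p))

G1 = q ⊕ p
G2 = G1 ⊕ q = (q ⊕ p) ⊕ q
G3 = G2 ∨ p = ((q ⊕ p) ⊕ q) ∨ p
G4 = G3 ⊕ G1 = (((q ⊕ p) ⊕ q) ∨ p) ⊕ (q ⊕ p)
G5 = G2 ∨ G4 = ((q ⊕ p) ⊕ q) ∨ ((((q ⊕ p) ⊕ q) ∨ p) ⊕ (q ⊕ p))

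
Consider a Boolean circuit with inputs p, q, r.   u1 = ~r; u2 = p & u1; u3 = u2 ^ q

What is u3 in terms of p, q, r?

u1 = ~r
u2 = p & u1 = p & ~r
u3 = u2 ^ q = (p & ~r) ^ q

(p & ~r) ^ q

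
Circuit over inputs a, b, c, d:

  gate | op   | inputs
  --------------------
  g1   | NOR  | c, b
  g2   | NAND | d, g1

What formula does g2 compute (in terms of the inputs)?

g1 = c NOR b
g2 = d NAND g1 = d NAND (c NOR b)

d NAND (c NOR b)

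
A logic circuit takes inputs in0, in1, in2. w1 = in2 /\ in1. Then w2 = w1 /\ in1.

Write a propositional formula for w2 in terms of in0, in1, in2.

(in2 /\ in1) /\ in1

w1 = in2 /\ in1
w2 = w1 /\ in1 = (in2 /\ in1) /\ in1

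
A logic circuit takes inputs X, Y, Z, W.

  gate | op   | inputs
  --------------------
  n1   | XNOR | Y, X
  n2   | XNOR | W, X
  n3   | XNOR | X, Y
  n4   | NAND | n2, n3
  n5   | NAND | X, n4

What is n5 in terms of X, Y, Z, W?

X NAND ((W XNOR X) NAND (X XNOR Y))

n2 = W XNOR X
n3 = X XNOR Y
n4 = n2 NAND n3 = (W XNOR X) NAND (X XNOR Y)
n5 = X NAND n4 = X NAND ((W XNOR X) NAND (X XNOR Y))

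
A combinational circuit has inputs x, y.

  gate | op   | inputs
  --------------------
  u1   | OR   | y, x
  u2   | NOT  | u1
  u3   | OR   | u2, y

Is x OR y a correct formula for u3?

u1 = y OR x
u2 = NOT u1 = NOT (y OR x)
u3 = u2 OR y = NOT (y OR x) OR y
At x=0, y=0: circuit gives 1, formula gives 0.

No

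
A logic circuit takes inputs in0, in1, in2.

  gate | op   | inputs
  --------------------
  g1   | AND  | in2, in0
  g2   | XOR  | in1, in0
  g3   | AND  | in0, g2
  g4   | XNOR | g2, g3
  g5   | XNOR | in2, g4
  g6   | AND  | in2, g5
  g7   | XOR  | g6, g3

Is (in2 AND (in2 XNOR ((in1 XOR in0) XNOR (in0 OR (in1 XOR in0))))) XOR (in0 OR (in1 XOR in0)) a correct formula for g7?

g2 = in1 XOR in0
g3 = in0 AND g2 = in0 AND (in1 XOR in0)
g4 = g2 XNOR g3 = (in1 XOR in0) XNOR (in0 AND (in1 XOR in0))
g5 = in2 XNOR g4 = in2 XNOR ((in1 XOR in0) XNOR (in0 AND (in1 XOR in0)))
g6 = in2 AND g5 = in2 AND (in2 XNOR ((in1 XOR in0) XNOR (in0 AND (in1 XOR in0))))
g7 = g6 XOR g3 = (in2 AND (in2 XNOR ((in1 XOR in0) XNOR (in0 AND (in1 XOR in0))))) XOR (in0 AND (in1 XOR in0))
At in0=0, in1=1, in2=0: circuit gives 0, formula gives 1.

No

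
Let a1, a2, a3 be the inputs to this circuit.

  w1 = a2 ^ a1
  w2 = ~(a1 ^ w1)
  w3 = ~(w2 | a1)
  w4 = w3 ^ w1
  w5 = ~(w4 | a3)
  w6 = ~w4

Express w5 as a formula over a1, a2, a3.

w1 = a2 ^ a1
w2 = ~(a1 ^ w1) = ~(a1 ^ (a2 ^ a1))
w3 = ~(w2 | a1) = ~((~(a1 ^ (a2 ^ a1))) | a1)
w4 = w3 ^ w1 = (~((~(a1 ^ (a2 ^ a1))) | a1)) ^ (a2 ^ a1)
w5 = ~(w4 | a3) = ~(((~((~(a1 ^ (a2 ^ a1))) | a1)) ^ (a2 ^ a1)) | a3)

~(((~((~(a1 ^ (a2 ^ a1))) | a1)) ^ (a2 ^ a1)) | a3)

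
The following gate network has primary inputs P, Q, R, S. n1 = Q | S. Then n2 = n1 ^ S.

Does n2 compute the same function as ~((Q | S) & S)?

No

n1 = Q | S
n2 = n1 ^ S = (Q | S) ^ S
At P=0, Q=0, R=0, S=0: circuit gives 0, formula gives 1.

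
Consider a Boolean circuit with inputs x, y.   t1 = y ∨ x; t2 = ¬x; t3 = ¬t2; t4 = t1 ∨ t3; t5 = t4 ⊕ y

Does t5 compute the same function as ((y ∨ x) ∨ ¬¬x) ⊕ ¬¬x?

t1 = y ∨ x
t2 = ¬x
t3 = ¬t2 = ¬¬x
t4 = t1 ∨ t3 = (y ∨ x) ∨ ¬¬x
t5 = t4 ⊕ y = ((y ∨ x) ∨ ¬¬x) ⊕ y
At x=0, y=1: circuit gives 0, formula gives 1.

No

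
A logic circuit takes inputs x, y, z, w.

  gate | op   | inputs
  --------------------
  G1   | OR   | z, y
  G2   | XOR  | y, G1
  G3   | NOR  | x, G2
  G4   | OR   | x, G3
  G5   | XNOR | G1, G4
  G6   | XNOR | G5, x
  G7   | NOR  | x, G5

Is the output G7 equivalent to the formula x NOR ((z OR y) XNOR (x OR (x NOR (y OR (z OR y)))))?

G1 = z OR y
G2 = y XOR G1 = y XOR (z OR y)
G3 = x NOR G2 = x NOR (y XOR (z OR y))
G4 = x OR G3 = x OR (x NOR (y XOR (z OR y)))
G5 = G1 XNOR G4 = (z OR y) XNOR (x OR (x NOR (y XOR (z OR y))))
G7 = x NOR G5 = x NOR ((z OR y) XNOR (x OR (x NOR (y XOR (z OR y)))))
At x=0, y=1, z=0, w=0: circuit gives 0, formula gives 1.

No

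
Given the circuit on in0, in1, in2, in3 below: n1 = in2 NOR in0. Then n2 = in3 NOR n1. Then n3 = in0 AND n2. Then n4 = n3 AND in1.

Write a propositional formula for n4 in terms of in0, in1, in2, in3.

(in0 AND (in3 NOR (in2 NOR in0))) AND in1

n1 = in2 NOR in0
n2 = in3 NOR n1 = in3 NOR (in2 NOR in0)
n3 = in0 AND n2 = in0 AND (in3 NOR (in2 NOR in0))
n4 = n3 AND in1 = (in0 AND (in3 NOR (in2 NOR in0))) AND in1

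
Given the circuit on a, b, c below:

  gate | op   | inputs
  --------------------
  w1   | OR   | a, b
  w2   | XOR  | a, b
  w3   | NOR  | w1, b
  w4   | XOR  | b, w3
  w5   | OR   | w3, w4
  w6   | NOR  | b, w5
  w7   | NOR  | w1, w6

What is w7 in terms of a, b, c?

w1 = a OR b
w3 = w1 NOR b = (a OR b) NOR b
w4 = b XOR w3 = b XOR ((a OR b) NOR b)
w5 = w3 OR w4 = ((a OR b) NOR b) OR (b XOR ((a OR b) NOR b))
w6 = b NOR w5 = b NOR (((a OR b) NOR b) OR (b XOR ((a OR b) NOR b)))
w7 = w1 NOR w6 = (a OR b) NOR (b NOR (((a OR b) NOR b) OR (b XOR ((a OR b) NOR b))))

(a OR b) NOR (b NOR (((a OR b) NOR b) OR (b XOR ((a OR b) NOR b))))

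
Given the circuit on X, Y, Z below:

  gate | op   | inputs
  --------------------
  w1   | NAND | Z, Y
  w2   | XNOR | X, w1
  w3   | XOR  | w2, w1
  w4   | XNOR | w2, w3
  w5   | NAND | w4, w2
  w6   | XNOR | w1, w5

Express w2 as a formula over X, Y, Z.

w1 = Z NAND Y
w2 = X XNOR w1 = X XNOR (Z NAND Y)

X XNOR (Z NAND Y)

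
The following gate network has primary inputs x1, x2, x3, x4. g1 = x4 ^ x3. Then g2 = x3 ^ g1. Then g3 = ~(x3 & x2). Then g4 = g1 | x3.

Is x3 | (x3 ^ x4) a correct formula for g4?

g1 = x4 ^ x3
g4 = g1 | x3 = (x4 ^ x3) | x3
At x1=0, x2=0, x3=0, x4=0: circuit gives 0, formula gives 0.
At x1=0, x2=0, x3=0, x4=1: circuit gives 1, formula gives 1.
Agrees on all 16 inputs.

Yes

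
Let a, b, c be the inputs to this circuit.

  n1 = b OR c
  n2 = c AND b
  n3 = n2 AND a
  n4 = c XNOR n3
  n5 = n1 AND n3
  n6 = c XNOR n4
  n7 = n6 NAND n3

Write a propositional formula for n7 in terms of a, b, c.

(c XNOR (c XNOR ((c AND b) AND a))) NAND ((c AND b) AND a)

n2 = c AND b
n3 = n2 AND a = (c AND b) AND a
n4 = c XNOR n3 = c XNOR ((c AND b) AND a)
n6 = c XNOR n4 = c XNOR (c XNOR ((c AND b) AND a))
n7 = n6 NAND n3 = (c XNOR (c XNOR ((c AND b) AND a))) NAND ((c AND b) AND a)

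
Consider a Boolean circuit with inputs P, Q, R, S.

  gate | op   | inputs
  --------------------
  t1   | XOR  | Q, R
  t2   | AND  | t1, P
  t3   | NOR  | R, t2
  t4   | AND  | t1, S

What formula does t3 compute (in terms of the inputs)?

t1 = Q XOR R
t2 = t1 AND P = (Q XOR R) AND P
t3 = R NOR t2 = R NOR ((Q XOR R) AND P)

R NOR ((Q XOR R) AND P)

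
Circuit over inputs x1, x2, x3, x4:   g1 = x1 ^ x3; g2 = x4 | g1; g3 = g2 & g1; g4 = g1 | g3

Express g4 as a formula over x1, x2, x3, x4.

(x1 ^ x3) | ((x4 | (x1 ^ x3)) & (x1 ^ x3))

g1 = x1 ^ x3
g2 = x4 | g1 = x4 | (x1 ^ x3)
g3 = g2 & g1 = (x4 | (x1 ^ x3)) & (x1 ^ x3)
g4 = g1 | g3 = (x1 ^ x3) | ((x4 | (x1 ^ x3)) & (x1 ^ x3))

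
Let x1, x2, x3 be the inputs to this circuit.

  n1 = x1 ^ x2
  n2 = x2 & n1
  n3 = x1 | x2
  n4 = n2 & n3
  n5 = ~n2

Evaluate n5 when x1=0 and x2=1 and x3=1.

0

n1 = 0 ^ 1 = 1
n2 = 1 & 1 = 1
n5 = ~1 = 0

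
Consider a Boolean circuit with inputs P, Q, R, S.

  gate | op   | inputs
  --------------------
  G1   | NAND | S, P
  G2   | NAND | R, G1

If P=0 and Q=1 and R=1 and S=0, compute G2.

G1 = 0 NAND 0 = 1
G2 = 1 NAND 1 = 0

0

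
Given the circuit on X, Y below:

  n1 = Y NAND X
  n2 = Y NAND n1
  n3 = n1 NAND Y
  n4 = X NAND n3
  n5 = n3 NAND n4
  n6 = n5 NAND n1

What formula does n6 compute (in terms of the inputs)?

(((Y NAND X) NAND Y) NAND (X NAND ((Y NAND X) NAND Y))) NAND (Y NAND X)

n1 = Y NAND X
n3 = n1 NAND Y = (Y NAND X) NAND Y
n4 = X NAND n3 = X NAND ((Y NAND X) NAND Y)
n5 = n3 NAND n4 = ((Y NAND X) NAND Y) NAND (X NAND ((Y NAND X) NAND Y))
n6 = n5 NAND n1 = (((Y NAND X) NAND Y) NAND (X NAND ((Y NAND X) NAND Y))) NAND (Y NAND X)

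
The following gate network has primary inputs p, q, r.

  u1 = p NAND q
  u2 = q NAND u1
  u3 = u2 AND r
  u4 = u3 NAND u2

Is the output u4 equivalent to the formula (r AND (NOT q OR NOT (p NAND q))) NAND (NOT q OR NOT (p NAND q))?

u1 = p NAND q
u2 = q NAND u1 = q NAND (p NAND q)
u3 = u2 AND r = (q NAND (p NAND q)) AND r
u4 = u3 NAND u2 = ((q NAND (p NAND q)) AND r) NAND (q NAND (p NAND q))
At p=0, q=0, r=1: circuit gives 0, formula gives 0.
At p=0, q=0, r=0: circuit gives 1, formula gives 1.
Agrees on all 8 inputs.

Yes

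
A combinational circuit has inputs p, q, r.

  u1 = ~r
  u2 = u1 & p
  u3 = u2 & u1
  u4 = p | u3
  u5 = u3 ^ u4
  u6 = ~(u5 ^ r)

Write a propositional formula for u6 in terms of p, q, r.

u1 = ~r
u2 = u1 & p = ~r & p
u3 = u2 & u1 = (~r & p) & ~r
u4 = p | u3 = p | ((~r & p) & ~r)
u5 = u3 ^ u4 = ((~r & p) & ~r) ^ (p | ((~r & p) & ~r))
u6 = ~(u5 ^ r) = ~((((~r & p) & ~r) ^ (p | ((~r & p) & ~r))) ^ r)

~((((~r & p) & ~r) ^ (p | ((~r & p) & ~r))) ^ r)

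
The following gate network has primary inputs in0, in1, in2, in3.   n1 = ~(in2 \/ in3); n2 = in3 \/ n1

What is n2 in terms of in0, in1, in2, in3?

n1 = ~(in2 \/ in3)
n2 = in3 \/ n1 = in3 \/ (~(in2 \/ in3))

in3 \/ (~(in2 \/ in3))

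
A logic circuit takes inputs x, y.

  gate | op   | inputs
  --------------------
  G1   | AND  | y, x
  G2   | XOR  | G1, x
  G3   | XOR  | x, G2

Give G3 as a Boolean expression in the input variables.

G1 = y AND x
G2 = G1 XOR x = (y AND x) XOR x
G3 = x XOR G2 = x XOR ((y AND x) XOR x)

x XOR ((y AND x) XOR x)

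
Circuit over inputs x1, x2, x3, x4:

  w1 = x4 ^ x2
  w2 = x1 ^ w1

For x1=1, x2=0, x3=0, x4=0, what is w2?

w1 = 0 ^ 0 = 0
w2 = 1 ^ 0 = 1

1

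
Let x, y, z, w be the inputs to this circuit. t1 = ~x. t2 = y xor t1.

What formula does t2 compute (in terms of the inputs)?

y xor ~x

t1 = ~x
t2 = y xor t1 = y xor ~x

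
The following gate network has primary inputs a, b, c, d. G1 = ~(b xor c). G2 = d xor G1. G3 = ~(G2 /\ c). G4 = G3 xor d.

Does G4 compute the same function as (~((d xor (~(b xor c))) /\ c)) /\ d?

G1 = ~(b xor c)
G2 = d xor G1 = d xor (~(b xor c))
G3 = ~(G2 /\ c) = ~((d xor (~(b xor c))) /\ c)
G4 = G3 xor d = (~((d xor (~(b xor c))) /\ c)) xor d
At a=0, b=0, c=0, d=0: circuit gives 1, formula gives 0.

No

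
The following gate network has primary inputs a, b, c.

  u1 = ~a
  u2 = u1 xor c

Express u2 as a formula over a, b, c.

u1 = ~a
u2 = u1 xor c = ~a xor c

~a xor c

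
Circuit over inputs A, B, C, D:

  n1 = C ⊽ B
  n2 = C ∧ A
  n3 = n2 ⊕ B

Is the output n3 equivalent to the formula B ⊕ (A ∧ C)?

Yes

n2 = C ∧ A
n3 = n2 ⊕ B = (C ∧ A) ⊕ B
At A=0, B=0, C=0, D=0: circuit gives 0, formula gives 0.
At A=0, B=1, C=0, D=0: circuit gives 1, formula gives 1.
Agrees on all 16 inputs.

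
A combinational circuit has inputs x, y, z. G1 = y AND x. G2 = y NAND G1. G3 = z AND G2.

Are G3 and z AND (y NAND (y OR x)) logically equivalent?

No

G1 = y AND x
G2 = y NAND G1 = y NAND (y AND x)
G3 = z AND G2 = z AND (y NAND (y AND x))
At x=0, y=1, z=1: circuit gives 1, formula gives 0.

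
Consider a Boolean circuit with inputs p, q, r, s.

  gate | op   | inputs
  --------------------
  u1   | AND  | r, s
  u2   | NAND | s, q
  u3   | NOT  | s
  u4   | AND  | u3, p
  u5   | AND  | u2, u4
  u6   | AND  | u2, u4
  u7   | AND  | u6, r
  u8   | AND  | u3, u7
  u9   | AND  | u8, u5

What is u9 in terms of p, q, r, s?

u2 = s NAND q
u3 = NOT s
u4 = u3 AND p = NOT s AND p
u5 = u2 AND u4 = (s NAND q) AND (NOT s AND p)
u6 = u2 AND u4 = (s NAND q) AND (NOT s AND p)
u7 = u6 AND r = ((s NAND q) AND (NOT s AND p)) AND r
u8 = u3 AND u7 = NOT s AND (((s NAND q) AND (NOT s AND p)) AND r)
u9 = u8 AND u5 = (NOT s AND (((s NAND q) AND (NOT s AND p)) AND r)) AND ((s NAND q) AND (NOT s AND p))

(NOT s AND (((s NAND q) AND (NOT s AND p)) AND r)) AND ((s NAND q) AND (NOT s AND p))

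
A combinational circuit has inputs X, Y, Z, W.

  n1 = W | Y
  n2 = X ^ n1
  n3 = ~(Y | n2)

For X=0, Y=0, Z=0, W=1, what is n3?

n1 = 1 | 0 = 1
n2 = 0 ^ 1 = 1
n3 = ~(0 | 1) = 0

0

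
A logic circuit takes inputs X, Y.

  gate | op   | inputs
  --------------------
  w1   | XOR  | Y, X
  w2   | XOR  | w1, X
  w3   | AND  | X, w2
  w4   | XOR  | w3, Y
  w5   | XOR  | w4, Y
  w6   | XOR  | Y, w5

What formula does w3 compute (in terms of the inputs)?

X AND ((Y XOR X) XOR X)

w1 = Y XOR X
w2 = w1 XOR X = (Y XOR X) XOR X
w3 = X AND w2 = X AND ((Y XOR X) XOR X)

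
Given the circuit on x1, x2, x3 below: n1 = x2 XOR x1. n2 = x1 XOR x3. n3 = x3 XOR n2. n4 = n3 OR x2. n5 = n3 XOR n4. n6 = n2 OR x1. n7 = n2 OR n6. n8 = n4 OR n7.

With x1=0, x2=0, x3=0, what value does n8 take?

0

n2 = 0 XOR 0 = 0
n3 = 0 XOR 0 = 0
n4 = 0 OR 0 = 0
n6 = 0 OR 0 = 0
n7 = 0 OR 0 = 0
n8 = 0 OR 0 = 0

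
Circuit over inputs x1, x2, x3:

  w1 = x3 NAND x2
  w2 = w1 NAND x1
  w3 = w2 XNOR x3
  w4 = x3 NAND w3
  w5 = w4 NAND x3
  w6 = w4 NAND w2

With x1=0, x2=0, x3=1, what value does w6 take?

1

w1 = 1 NAND 0 = 1
w2 = 1 NAND 0 = 1
w3 = 1 XNOR 1 = 1
w4 = 1 NAND 1 = 0
w6 = 0 NAND 1 = 1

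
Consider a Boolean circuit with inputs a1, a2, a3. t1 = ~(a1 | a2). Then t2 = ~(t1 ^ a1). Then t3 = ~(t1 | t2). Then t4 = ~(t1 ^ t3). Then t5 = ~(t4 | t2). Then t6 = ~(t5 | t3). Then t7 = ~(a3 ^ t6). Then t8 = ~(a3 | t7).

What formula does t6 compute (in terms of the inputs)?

~((~((~((~(a1 | a2)) ^ (~((~(a1 | a2)) | (~((~(a1 | a2)) ^ a1)))))) | (~((~(a1 | a2)) ^ a1)))) | (~((~(a1 | a2)) | (~((~(a1 | a2)) ^ a1)))))

t1 = ~(a1 | a2)
t2 = ~(t1 ^ a1) = ~((~(a1 | a2)) ^ a1)
t3 = ~(t1 | t2) = ~((~(a1 | a2)) | (~((~(a1 | a2)) ^ a1)))
t4 = ~(t1 ^ t3) = ~((~(a1 | a2)) ^ (~((~(a1 | a2)) | (~((~(a1 | a2)) ^ a1)))))
t5 = ~(t4 | t2) = ~((~((~(a1 | a2)) ^ (~((~(a1 | a2)) | (~((~(a1 | a2)) ^ a1)))))) | (~((~(a1 | a2)) ^ a1)))
t6 = ~(t5 | t3) = ~((~((~((~(a1 | a2)) ^ (~((~(a1 | a2)) | (~((~(a1 | a2)) ^ a1)))))) | (~((~(a1 | a2)) ^ a1)))) | (~((~(a1 | a2)) | (~((~(a1 | a2)) ^ a1)))))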